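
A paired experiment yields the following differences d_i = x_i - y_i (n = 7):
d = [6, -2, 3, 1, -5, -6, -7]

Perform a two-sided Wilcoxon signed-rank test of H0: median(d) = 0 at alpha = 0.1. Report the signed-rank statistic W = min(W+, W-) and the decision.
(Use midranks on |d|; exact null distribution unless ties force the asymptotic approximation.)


Step 1: Drop any zero differences (none here) and take |d_i|.
|d| = [6, 2, 3, 1, 5, 6, 7]
Step 2: Midrank |d_i| (ties get averaged ranks).
ranks: |6|->5.5, |2|->2, |3|->3, |1|->1, |5|->4, |6|->5.5, |7|->7
Step 3: Attach original signs; sum ranks with positive sign and with negative sign.
W+ = 5.5 + 3 + 1 = 9.5
W- = 2 + 4 + 5.5 + 7 = 18.5
(Check: W+ + W- = 28 should equal n(n+1)/2 = 28.)
Step 4: Test statistic W = min(W+, W-) = 9.5.
Step 5: Ties in |d|, so use the tie-corrected normal approximation.
        E[W] = n(n+1)/4 = 7*8/4 = 14.
        Tie groups: |d|=6 (t=2); sum(t^3 - t) = 6.
        Var[W] = n(n+1)(2n+1)/24 - sum(t^3-t)/48 = 840/24 - 6/48 = 34.875.
        z = (W - E[W]) / sqrt(Var[W]) = (9.5 - 14) / 5.9055 = -0.7620.
        Two-sided p = 2*Phi(z) = 0.446060.
Step 6: alpha = 0.1. fail to reject H0.

W+ = 9.5, W- = 18.5, W = min = 9.5, p = 0.446060, fail to reject H0.


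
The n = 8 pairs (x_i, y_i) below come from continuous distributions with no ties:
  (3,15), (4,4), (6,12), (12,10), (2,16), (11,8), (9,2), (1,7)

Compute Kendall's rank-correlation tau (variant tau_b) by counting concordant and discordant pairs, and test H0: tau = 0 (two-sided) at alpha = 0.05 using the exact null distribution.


Step 1: Enumerate the 28 unordered pairs (i,j) with i<j and classify each by sign(x_j-x_i) * sign(y_j-y_i).
  (1,2):dx=+1,dy=-11->D; (1,3):dx=+3,dy=-3->D; (1,4):dx=+9,dy=-5->D; (1,5):dx=-1,dy=+1->D
  (1,6):dx=+8,dy=-7->D; (1,7):dx=+6,dy=-13->D; (1,8):dx=-2,dy=-8->C; (2,3):dx=+2,dy=+8->C
  (2,4):dx=+8,dy=+6->C; (2,5):dx=-2,dy=+12->D; (2,6):dx=+7,dy=+4->C; (2,7):dx=+5,dy=-2->D
  (2,8):dx=-3,dy=+3->D; (3,4):dx=+6,dy=-2->D; (3,5):dx=-4,dy=+4->D; (3,6):dx=+5,dy=-4->D
  (3,7):dx=+3,dy=-10->D; (3,8):dx=-5,dy=-5->C; (4,5):dx=-10,dy=+6->D; (4,6):dx=-1,dy=-2->C
  (4,7):dx=-3,dy=-8->C; (4,8):dx=-11,dy=-3->C; (5,6):dx=+9,dy=-8->D; (5,7):dx=+7,dy=-14->D
  (5,8):dx=-1,dy=-9->C; (6,7):dx=-2,dy=-6->C; (6,8):dx=-10,dy=-1->C; (7,8):dx=-8,dy=+5->D
Step 2: C = 11, D = 17, total pairs = 28.
Step 3: tau = (C - D)/(n(n-1)/2) = (11 - 17)/28 = -0.214286.
Step 4: Exact two-sided p-value (enumerate n! = 40320 permutations of y under H0): p = 0.548413.
Step 5: alpha = 0.05. fail to reject H0.

tau_b = -0.2143 (C=11, D=17), p = 0.548413, fail to reject H0.


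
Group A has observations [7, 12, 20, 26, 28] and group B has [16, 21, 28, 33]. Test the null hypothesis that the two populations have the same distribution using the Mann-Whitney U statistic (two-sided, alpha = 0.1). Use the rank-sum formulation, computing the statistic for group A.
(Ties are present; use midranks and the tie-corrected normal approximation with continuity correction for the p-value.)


Step 1: Combine and sort all 9 observations; assign midranks.
sorted (value, group): (7,X), (12,X), (16,Y), (20,X), (21,Y), (26,X), (28,X), (28,Y), (33,Y)
ranks: 7->1, 12->2, 16->3, 20->4, 21->5, 26->6, 28->7.5, 28->7.5, 33->9
Step 2: Rank sum for X: R1 = 1 + 2 + 4 + 6 + 7.5 = 20.5.
Step 3: U_X = R1 - n1(n1+1)/2 = 20.5 - 5*6/2 = 20.5 - 15 = 5.5.
       U_Y = n1*n2 - U_X = 20 - 5.5 = 14.5.
Step 4: Ties are present, so use the tie-corrected normal approximation (with continuity correction) for the p-value.
Step 5: p-value = 0.325163; compare to alpha = 0.1. fail to reject H0.

U_X = 5.5, p = 0.325163, fail to reject H0 at alpha = 0.1.


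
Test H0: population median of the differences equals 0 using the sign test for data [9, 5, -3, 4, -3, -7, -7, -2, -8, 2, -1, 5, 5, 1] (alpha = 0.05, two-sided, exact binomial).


Step 1: Discard zero differences. Original n = 14; n_eff = number of nonzero differences = 14.
Nonzero differences (with sign): +9, +5, -3, +4, -3, -7, -7, -2, -8, +2, -1, +5, +5, +1
Step 2: Count signs: positive = 7, negative = 7.
Step 3: Under H0: P(positive) = 0.5, so the number of positives S ~ Bin(14, 0.5).
Step 4: Two-sided exact p-value = sum of Bin(14,0.5) probabilities at or below the observed probability = 1.000000.
Step 5: alpha = 0.05. fail to reject H0.

n_eff = 14, pos = 7, neg = 7, p = 1.000000, fail to reject H0.


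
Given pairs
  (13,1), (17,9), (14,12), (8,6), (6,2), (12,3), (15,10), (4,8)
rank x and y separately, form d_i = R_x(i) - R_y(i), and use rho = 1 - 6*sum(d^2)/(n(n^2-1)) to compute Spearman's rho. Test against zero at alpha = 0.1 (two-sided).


Step 1: Rank x and y separately (midranks; no ties here).
rank(x): 13->5, 17->8, 14->6, 8->3, 6->2, 12->4, 15->7, 4->1
rank(y): 1->1, 9->6, 12->8, 6->4, 2->2, 3->3, 10->7, 8->5
Step 2: d_i = R_x(i) - R_y(i); compute d_i^2.
  (5-1)^2=16, (8-6)^2=4, (6-8)^2=4, (3-4)^2=1, (2-2)^2=0, (4-3)^2=1, (7-7)^2=0, (1-5)^2=16
sum(d^2) = 42.
Step 3: rho = 1 - 6*42 / (8*(8^2 - 1)) = 1 - 252/504 = 0.500000.
Step 4: Under H0, t = rho * sqrt((n-2)/(1-rho^2)) = 1.4142 ~ t(6).
Step 5: Two-sided p-value from the t-distribution with 6 df = 0.207031.
Step 6: alpha = 0.1. fail to reject H0.

rho = 0.5000, p = 0.207031, fail to reject H0 at alpha = 0.1.


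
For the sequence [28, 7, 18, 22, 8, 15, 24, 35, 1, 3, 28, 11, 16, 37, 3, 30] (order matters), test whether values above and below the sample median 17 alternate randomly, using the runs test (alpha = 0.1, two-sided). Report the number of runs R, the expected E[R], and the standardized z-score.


Step 1: Compute median = 17; label A = above, B = below.
Labels in order: ABAABBAABBABBABA  (n_A = 8, n_B = 8)
Step 2: Count runs R = 11.
Step 3: Under H0 (random ordering), E[R] = 2*n_A*n_B/(n_A+n_B) + 1 = 2*8*8/16 + 1 = 9.0000.
        Var[R] = 2*n_A*n_B*(2*n_A*n_B - n_A - n_B) / ((n_A+n_B)^2 * (n_A+n_B-1)) = 14336/3840 = 3.7333.
        SD[R] = 1.9322.
Step 4: Continuity-corrected z = (R - 0.5 - E[R]) / SD[R] = (11 - 0.5 - 9.0000) / 1.9322 = 0.7763.
Step 5: Two-sided p-value via normal approximation = 2*(1 - Phi(|z|)) = 0.437558.
Step 6: alpha = 0.1. fail to reject H0.

R = 11, z = 0.7763, p = 0.437558, fail to reject H0.


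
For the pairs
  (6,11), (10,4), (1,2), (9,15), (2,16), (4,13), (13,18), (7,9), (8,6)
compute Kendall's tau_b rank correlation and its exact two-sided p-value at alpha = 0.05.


Step 1: Enumerate the 36 unordered pairs (i,j) with i<j and classify each by sign(x_j-x_i) * sign(y_j-y_i).
  (1,2):dx=+4,dy=-7->D; (1,3):dx=-5,dy=-9->C; (1,4):dx=+3,dy=+4->C; (1,5):dx=-4,dy=+5->D
  (1,6):dx=-2,dy=+2->D; (1,7):dx=+7,dy=+7->C; (1,8):dx=+1,dy=-2->D; (1,9):dx=+2,dy=-5->D
  (2,3):dx=-9,dy=-2->C; (2,4):dx=-1,dy=+11->D; (2,5):dx=-8,dy=+12->D; (2,6):dx=-6,dy=+9->D
  (2,7):dx=+3,dy=+14->C; (2,8):dx=-3,dy=+5->D; (2,9):dx=-2,dy=+2->D; (3,4):dx=+8,dy=+13->C
  (3,5):dx=+1,dy=+14->C; (3,6):dx=+3,dy=+11->C; (3,7):dx=+12,dy=+16->C; (3,8):dx=+6,dy=+7->C
  (3,9):dx=+7,dy=+4->C; (4,5):dx=-7,dy=+1->D; (4,6):dx=-5,dy=-2->C; (4,7):dx=+4,dy=+3->C
  (4,8):dx=-2,dy=-6->C; (4,9):dx=-1,dy=-9->C; (5,6):dx=+2,dy=-3->D; (5,7):dx=+11,dy=+2->C
  (5,8):dx=+5,dy=-7->D; (5,9):dx=+6,dy=-10->D; (6,7):dx=+9,dy=+5->C; (6,8):dx=+3,dy=-4->D
  (6,9):dx=+4,dy=-7->D; (7,8):dx=-6,dy=-9->C; (7,9):dx=-5,dy=-12->C; (8,9):dx=+1,dy=-3->D
Step 2: C = 19, D = 17, total pairs = 36.
Step 3: tau = (C - D)/(n(n-1)/2) = (19 - 17)/36 = 0.055556.
Step 4: Exact two-sided p-value (enumerate n! = 362880 permutations of y under H0): p = 0.919455.
Step 5: alpha = 0.05. fail to reject H0.

tau_b = 0.0556 (C=19, D=17), p = 0.919455, fail to reject H0.


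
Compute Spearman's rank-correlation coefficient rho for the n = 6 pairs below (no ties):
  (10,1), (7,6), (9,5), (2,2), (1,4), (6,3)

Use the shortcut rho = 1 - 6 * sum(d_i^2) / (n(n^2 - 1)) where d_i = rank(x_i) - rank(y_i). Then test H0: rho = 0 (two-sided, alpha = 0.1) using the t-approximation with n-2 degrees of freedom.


Step 1: Rank x and y separately (midranks; no ties here).
rank(x): 10->6, 7->4, 9->5, 2->2, 1->1, 6->3
rank(y): 1->1, 6->6, 5->5, 2->2, 4->4, 3->3
Step 2: d_i = R_x(i) - R_y(i); compute d_i^2.
  (6-1)^2=25, (4-6)^2=4, (5-5)^2=0, (2-2)^2=0, (1-4)^2=9, (3-3)^2=0
sum(d^2) = 38.
Step 3: rho = 1 - 6*38 / (6*(6^2 - 1)) = 1 - 228/210 = -0.085714.
Step 4: Under H0, t = rho * sqrt((n-2)/(1-rho^2)) = -0.1721 ~ t(4).
Step 5: Two-sided p-value from the t-distribution with 4 df = 0.871743.
Step 6: alpha = 0.1. fail to reject H0.

rho = -0.0857, p = 0.871743, fail to reject H0 at alpha = 0.1.


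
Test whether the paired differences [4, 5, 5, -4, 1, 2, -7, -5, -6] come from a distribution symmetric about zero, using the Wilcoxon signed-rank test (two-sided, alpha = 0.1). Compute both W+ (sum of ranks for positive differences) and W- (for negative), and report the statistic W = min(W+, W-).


Step 1: Drop any zero differences (none here) and take |d_i|.
|d| = [4, 5, 5, 4, 1, 2, 7, 5, 6]
Step 2: Midrank |d_i| (ties get averaged ranks).
ranks: |4|->3.5, |5|->6, |5|->6, |4|->3.5, |1|->1, |2|->2, |7|->9, |5|->6, |6|->8
Step 3: Attach original signs; sum ranks with positive sign and with negative sign.
W+ = 3.5 + 6 + 6 + 1 + 2 = 18.5
W- = 3.5 + 9 + 6 + 8 = 26.5
(Check: W+ + W- = 45 should equal n(n+1)/2 = 45.)
Step 4: Test statistic W = min(W+, W-) = 18.5.
Step 5: Ties in |d|, so use the tie-corrected normal approximation.
        E[W] = n(n+1)/4 = 9*10/4 = 22.5.
        Tie groups: |d|=4 (t=2), |d|=5 (t=3); sum(t^3 - t) = 30.
        Var[W] = n(n+1)(2n+1)/24 - sum(t^3-t)/48 = 1710/24 - 30/48 = 70.625.
        z = (W - E[W]) / sqrt(Var[W]) = (18.5 - 22.5) / 8.4039 = -0.4760.
        Two-sided p = 2*Phi(z) = 0.634095.
Step 6: alpha = 0.1. fail to reject H0.

W+ = 18.5, W- = 26.5, W = min = 18.5, p = 0.634095, fail to reject H0.


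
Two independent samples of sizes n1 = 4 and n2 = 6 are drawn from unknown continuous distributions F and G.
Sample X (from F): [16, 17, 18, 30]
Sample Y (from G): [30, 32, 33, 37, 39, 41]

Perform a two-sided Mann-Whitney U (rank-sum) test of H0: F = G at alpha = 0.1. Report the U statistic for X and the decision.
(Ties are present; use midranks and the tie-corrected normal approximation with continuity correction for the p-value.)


Step 1: Combine and sort all 10 observations; assign midranks.
sorted (value, group): (16,X), (17,X), (18,X), (30,X), (30,Y), (32,Y), (33,Y), (37,Y), (39,Y), (41,Y)
ranks: 16->1, 17->2, 18->3, 30->4.5, 30->4.5, 32->6, 33->7, 37->8, 39->9, 41->10
Step 2: Rank sum for X: R1 = 1 + 2 + 3 + 4.5 = 10.5.
Step 3: U_X = R1 - n1(n1+1)/2 = 10.5 - 4*5/2 = 10.5 - 10 = 0.5.
       U_Y = n1*n2 - U_X = 24 - 0.5 = 23.5.
Step 4: Ties are present, so use the tie-corrected normal approximation (with continuity correction) for the p-value.
Step 5: p-value = 0.018655; compare to alpha = 0.1. reject H0.

U_X = 0.5, p = 0.018655, reject H0 at alpha = 0.1.


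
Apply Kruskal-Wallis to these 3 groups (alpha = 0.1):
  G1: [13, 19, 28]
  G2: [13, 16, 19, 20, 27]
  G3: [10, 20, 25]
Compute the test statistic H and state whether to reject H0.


Step 1: Combine all N = 11 observations and assign midranks.
sorted (value, group, rank): (10,G3,1), (13,G1,2.5), (13,G2,2.5), (16,G2,4), (19,G1,5.5), (19,G2,5.5), (20,G2,7.5), (20,G3,7.5), (25,G3,9), (27,G2,10), (28,G1,11)
Step 2: Sum ranks within each group.
R_1 = 19 (n_1 = 3)
R_2 = 29.5 (n_2 = 5)
R_3 = 17.5 (n_3 = 3)
Step 3: H = 12/(N(N+1)) * sum(R_i^2/n_i) - 3(N+1)
     = 12/(11*12) * (19^2/3 + 29.5^2/5 + 17.5^2/3) - 3*12
     = 0.090909 * 396.467 - 36
     = 0.042424.
Step 4: Ties present; correction factor C = 1 - 18/(11^3 - 11) = 0.986364. Corrected H = 0.042424 / 0.986364 = 0.043011.
Step 5: Under H0, H ~ chi^2(2); p-value = 0.978724.
Step 6: alpha = 0.1. fail to reject H0.

H = 0.0430, df = 2, p = 0.978724, fail to reject H0.


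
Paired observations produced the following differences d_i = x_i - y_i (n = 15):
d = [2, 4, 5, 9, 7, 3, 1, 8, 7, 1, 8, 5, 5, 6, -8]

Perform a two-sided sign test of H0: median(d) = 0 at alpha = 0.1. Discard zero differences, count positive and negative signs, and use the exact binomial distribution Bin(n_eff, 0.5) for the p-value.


Step 1: Discard zero differences. Original n = 15; n_eff = number of nonzero differences = 15.
Nonzero differences (with sign): +2, +4, +5, +9, +7, +3, +1, +8, +7, +1, +8, +5, +5, +6, -8
Step 2: Count signs: positive = 14, negative = 1.
Step 3: Under H0: P(positive) = 0.5, so the number of positives S ~ Bin(15, 0.5).
Step 4: Two-sided exact p-value = sum of Bin(15,0.5) probabilities at or below the observed probability = 0.000977.
Step 5: alpha = 0.1. reject H0.

n_eff = 15, pos = 14, neg = 1, p = 0.000977, reject H0.


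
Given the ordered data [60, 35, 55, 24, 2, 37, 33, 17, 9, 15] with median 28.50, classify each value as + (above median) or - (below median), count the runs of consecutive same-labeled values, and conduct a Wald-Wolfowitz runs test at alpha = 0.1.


Step 1: Compute median = 28.50; label A = above, B = below.
Labels in order: AAABBAABBB  (n_A = 5, n_B = 5)
Step 2: Count runs R = 4.
Step 3: Under H0 (random ordering), E[R] = 2*n_A*n_B/(n_A+n_B) + 1 = 2*5*5/10 + 1 = 6.0000.
        Var[R] = 2*n_A*n_B*(2*n_A*n_B - n_A - n_B) / ((n_A+n_B)^2 * (n_A+n_B-1)) = 2000/900 = 2.2222.
        SD[R] = 1.4907.
Step 4: Continuity-corrected z = (R + 0.5 - E[R]) / SD[R] = (4 + 0.5 - 6.0000) / 1.4907 = -1.0062.
Step 5: Two-sided p-value via normal approximation = 2*(1 - Phi(|z|)) = 0.314305.
Step 6: alpha = 0.1. fail to reject H0.

R = 4, z = -1.0062, p = 0.314305, fail to reject H0.


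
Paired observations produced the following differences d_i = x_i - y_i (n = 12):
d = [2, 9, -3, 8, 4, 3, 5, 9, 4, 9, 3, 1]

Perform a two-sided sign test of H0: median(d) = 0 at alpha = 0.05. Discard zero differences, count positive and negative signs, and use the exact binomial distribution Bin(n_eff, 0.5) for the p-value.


Step 1: Discard zero differences. Original n = 12; n_eff = number of nonzero differences = 12.
Nonzero differences (with sign): +2, +9, -3, +8, +4, +3, +5, +9, +4, +9, +3, +1
Step 2: Count signs: positive = 11, negative = 1.
Step 3: Under H0: P(positive) = 0.5, so the number of positives S ~ Bin(12, 0.5).
Step 4: Two-sided exact p-value = sum of Bin(12,0.5) probabilities at or below the observed probability = 0.006348.
Step 5: alpha = 0.05. reject H0.

n_eff = 12, pos = 11, neg = 1, p = 0.006348, reject H0.


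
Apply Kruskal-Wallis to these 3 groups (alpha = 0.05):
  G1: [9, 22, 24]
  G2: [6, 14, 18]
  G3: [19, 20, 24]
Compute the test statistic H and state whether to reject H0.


Step 1: Combine all N = 9 observations and assign midranks.
sorted (value, group, rank): (6,G2,1), (9,G1,2), (14,G2,3), (18,G2,4), (19,G3,5), (20,G3,6), (22,G1,7), (24,G1,8.5), (24,G3,8.5)
Step 2: Sum ranks within each group.
R_1 = 17.5 (n_1 = 3)
R_2 = 8 (n_2 = 3)
R_3 = 19.5 (n_3 = 3)
Step 3: H = 12/(N(N+1)) * sum(R_i^2/n_i) - 3(N+1)
     = 12/(9*10) * (17.5^2/3 + 8^2/3 + 19.5^2/3) - 3*10
     = 0.133333 * 250.167 - 30
     = 3.355556.
Step 4: Ties present; correction factor C = 1 - 6/(9^3 - 9) = 0.991667. Corrected H = 3.355556 / 0.991667 = 3.383754.
Step 5: Under H0, H ~ chi^2(2); p-value = 0.184174.
Step 6: alpha = 0.05. fail to reject H0.

H = 3.3838, df = 2, p = 0.184174, fail to reject H0.


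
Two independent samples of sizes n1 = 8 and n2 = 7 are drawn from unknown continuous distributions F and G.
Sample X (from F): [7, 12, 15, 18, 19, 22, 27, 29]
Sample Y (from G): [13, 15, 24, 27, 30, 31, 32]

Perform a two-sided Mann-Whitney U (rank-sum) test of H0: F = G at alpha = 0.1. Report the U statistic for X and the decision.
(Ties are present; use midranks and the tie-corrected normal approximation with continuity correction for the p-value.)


Step 1: Combine and sort all 15 observations; assign midranks.
sorted (value, group): (7,X), (12,X), (13,Y), (15,X), (15,Y), (18,X), (19,X), (22,X), (24,Y), (27,X), (27,Y), (29,X), (30,Y), (31,Y), (32,Y)
ranks: 7->1, 12->2, 13->3, 15->4.5, 15->4.5, 18->6, 19->7, 22->8, 24->9, 27->10.5, 27->10.5, 29->12, 30->13, 31->14, 32->15
Step 2: Rank sum for X: R1 = 1 + 2 + 4.5 + 6 + 7 + 8 + 10.5 + 12 = 51.
Step 3: U_X = R1 - n1(n1+1)/2 = 51 - 8*9/2 = 51 - 36 = 15.
       U_Y = n1*n2 - U_X = 56 - 15 = 41.
Step 4: Ties are present, so use the tie-corrected normal approximation (with continuity correction) for the p-value.
Step 5: p-value = 0.147286; compare to alpha = 0.1. fail to reject H0.

U_X = 15, p = 0.147286, fail to reject H0 at alpha = 0.1.


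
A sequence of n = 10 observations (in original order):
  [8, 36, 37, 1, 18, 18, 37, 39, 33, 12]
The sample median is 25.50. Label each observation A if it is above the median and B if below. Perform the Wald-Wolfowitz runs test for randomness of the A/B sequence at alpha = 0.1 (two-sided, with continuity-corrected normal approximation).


Step 1: Compute median = 25.50; label A = above, B = below.
Labels in order: BAABBBAAAB  (n_A = 5, n_B = 5)
Step 2: Count runs R = 5.
Step 3: Under H0 (random ordering), E[R] = 2*n_A*n_B/(n_A+n_B) + 1 = 2*5*5/10 + 1 = 6.0000.
        Var[R] = 2*n_A*n_B*(2*n_A*n_B - n_A - n_B) / ((n_A+n_B)^2 * (n_A+n_B-1)) = 2000/900 = 2.2222.
        SD[R] = 1.4907.
Step 4: Continuity-corrected z = (R + 0.5 - E[R]) / SD[R] = (5 + 0.5 - 6.0000) / 1.4907 = -0.3354.
Step 5: Two-sided p-value via normal approximation = 2*(1 - Phi(|z|)) = 0.737316.
Step 6: alpha = 0.1. fail to reject H0.

R = 5, z = -0.3354, p = 0.737316, fail to reject H0.


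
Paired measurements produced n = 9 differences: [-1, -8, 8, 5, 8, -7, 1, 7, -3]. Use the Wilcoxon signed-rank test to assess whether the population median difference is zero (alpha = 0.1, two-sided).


Step 1: Drop any zero differences (none here) and take |d_i|.
|d| = [1, 8, 8, 5, 8, 7, 1, 7, 3]
Step 2: Midrank |d_i| (ties get averaged ranks).
ranks: |1|->1.5, |8|->8, |8|->8, |5|->4, |8|->8, |7|->5.5, |1|->1.5, |7|->5.5, |3|->3
Step 3: Attach original signs; sum ranks with positive sign and with negative sign.
W+ = 8 + 4 + 8 + 1.5 + 5.5 = 27
W- = 1.5 + 8 + 5.5 + 3 = 18
(Check: W+ + W- = 45 should equal n(n+1)/2 = 45.)
Step 4: Test statistic W = min(W+, W-) = 18.
Step 5: Ties in |d|, so use the tie-corrected normal approximation.
        E[W] = n(n+1)/4 = 9*10/4 = 22.5.
        Tie groups: |d|=1 (t=2), |d|=7 (t=2), |d|=8 (t=3); sum(t^3 - t) = 36.
        Var[W] = n(n+1)(2n+1)/24 - sum(t^3-t)/48 = 1710/24 - 36/48 = 70.5.
        z = (W - E[W]) / sqrt(Var[W]) = (18 - 22.5) / 8.3964 = -0.5359.
        Two-sided p = 2*Phi(z) = 0.591998.
Step 6: alpha = 0.1. fail to reject H0.

W+ = 27, W- = 18, W = min = 18, p = 0.591998, fail to reject H0.


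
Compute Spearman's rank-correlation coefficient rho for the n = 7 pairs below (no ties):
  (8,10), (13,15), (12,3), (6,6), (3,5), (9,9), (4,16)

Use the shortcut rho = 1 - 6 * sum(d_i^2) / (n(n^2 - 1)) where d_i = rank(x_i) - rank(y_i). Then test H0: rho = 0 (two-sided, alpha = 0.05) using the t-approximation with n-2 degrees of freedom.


Step 1: Rank x and y separately (midranks; no ties here).
rank(x): 8->4, 13->7, 12->6, 6->3, 3->1, 9->5, 4->2
rank(y): 10->5, 15->6, 3->1, 6->3, 5->2, 9->4, 16->7
Step 2: d_i = R_x(i) - R_y(i); compute d_i^2.
  (4-5)^2=1, (7-6)^2=1, (6-1)^2=25, (3-3)^2=0, (1-2)^2=1, (5-4)^2=1, (2-7)^2=25
sum(d^2) = 54.
Step 3: rho = 1 - 6*54 / (7*(7^2 - 1)) = 1 - 324/336 = 0.035714.
Step 4: Under H0, t = rho * sqrt((n-2)/(1-rho^2)) = 0.0799 ~ t(5).
Step 5: Two-sided p-value from the t-distribution with 5 df = 0.939408.
Step 6: alpha = 0.05. fail to reject H0.

rho = 0.0357, p = 0.939408, fail to reject H0 at alpha = 0.05.


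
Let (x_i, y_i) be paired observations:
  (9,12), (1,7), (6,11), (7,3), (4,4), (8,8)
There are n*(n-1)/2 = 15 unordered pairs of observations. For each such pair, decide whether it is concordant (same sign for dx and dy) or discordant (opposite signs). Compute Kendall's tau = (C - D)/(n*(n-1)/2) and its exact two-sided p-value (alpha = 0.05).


Step 1: Enumerate the 15 unordered pairs (i,j) with i<j and classify each by sign(x_j-x_i) * sign(y_j-y_i).
  (1,2):dx=-8,dy=-5->C; (1,3):dx=-3,dy=-1->C; (1,4):dx=-2,dy=-9->C; (1,5):dx=-5,dy=-8->C
  (1,6):dx=-1,dy=-4->C; (2,3):dx=+5,dy=+4->C; (2,4):dx=+6,dy=-4->D; (2,5):dx=+3,dy=-3->D
  (2,6):dx=+7,dy=+1->C; (3,4):dx=+1,dy=-8->D; (3,5):dx=-2,dy=-7->C; (3,6):dx=+2,dy=-3->D
  (4,5):dx=-3,dy=+1->D; (4,6):dx=+1,dy=+5->C; (5,6):dx=+4,dy=+4->C
Step 2: C = 10, D = 5, total pairs = 15.
Step 3: tau = (C - D)/(n(n-1)/2) = (10 - 5)/15 = 0.333333.
Step 4: Exact two-sided p-value (enumerate n! = 720 permutations of y under H0): p = 0.469444.
Step 5: alpha = 0.05. fail to reject H0.

tau_b = 0.3333 (C=10, D=5), p = 0.469444, fail to reject H0.


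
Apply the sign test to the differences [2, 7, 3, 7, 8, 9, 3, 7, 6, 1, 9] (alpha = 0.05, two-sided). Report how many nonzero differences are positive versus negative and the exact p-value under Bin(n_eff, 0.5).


Step 1: Discard zero differences. Original n = 11; n_eff = number of nonzero differences = 11.
Nonzero differences (with sign): +2, +7, +3, +7, +8, +9, +3, +7, +6, +1, +9
Step 2: Count signs: positive = 11, negative = 0.
Step 3: Under H0: P(positive) = 0.5, so the number of positives S ~ Bin(11, 0.5).
Step 4: Two-sided exact p-value = sum of Bin(11,0.5) probabilities at or below the observed probability = 0.000977.
Step 5: alpha = 0.05. reject H0.

n_eff = 11, pos = 11, neg = 0, p = 0.000977, reject H0.


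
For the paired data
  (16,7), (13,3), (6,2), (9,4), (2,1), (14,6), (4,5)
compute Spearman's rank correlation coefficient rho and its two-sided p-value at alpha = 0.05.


Step 1: Rank x and y separately (midranks; no ties here).
rank(x): 16->7, 13->5, 6->3, 9->4, 2->1, 14->6, 4->2
rank(y): 7->7, 3->3, 2->2, 4->4, 1->1, 6->6, 5->5
Step 2: d_i = R_x(i) - R_y(i); compute d_i^2.
  (7-7)^2=0, (5-3)^2=4, (3-2)^2=1, (4-4)^2=0, (1-1)^2=0, (6-6)^2=0, (2-5)^2=9
sum(d^2) = 14.
Step 3: rho = 1 - 6*14 / (7*(7^2 - 1)) = 1 - 84/336 = 0.750000.
Step 4: Under H0, t = rho * sqrt((n-2)/(1-rho^2)) = 2.5355 ~ t(5).
Step 5: Two-sided p-value from the t-distribution with 5 df = 0.052181.
Step 6: alpha = 0.05. fail to reject H0.

rho = 0.7500, p = 0.052181, fail to reject H0 at alpha = 0.05.


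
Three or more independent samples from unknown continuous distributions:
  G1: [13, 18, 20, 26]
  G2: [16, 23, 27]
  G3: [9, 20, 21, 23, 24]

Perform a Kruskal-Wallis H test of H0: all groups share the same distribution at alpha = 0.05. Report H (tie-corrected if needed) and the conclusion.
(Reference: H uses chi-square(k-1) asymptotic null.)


Step 1: Combine all N = 12 observations and assign midranks.
sorted (value, group, rank): (9,G3,1), (13,G1,2), (16,G2,3), (18,G1,4), (20,G1,5.5), (20,G3,5.5), (21,G3,7), (23,G2,8.5), (23,G3,8.5), (24,G3,10), (26,G1,11), (27,G2,12)
Step 2: Sum ranks within each group.
R_1 = 22.5 (n_1 = 4)
R_2 = 23.5 (n_2 = 3)
R_3 = 32 (n_3 = 5)
Step 3: H = 12/(N(N+1)) * sum(R_i^2/n_i) - 3(N+1)
     = 12/(12*13) * (22.5^2/4 + 23.5^2/3 + 32^2/5) - 3*13
     = 0.076923 * 515.446 - 39
     = 0.649679.
Step 4: Ties present; correction factor C = 1 - 12/(12^3 - 12) = 0.993007. Corrected H = 0.649679 / 0.993007 = 0.654255.
Step 5: Under H0, H ~ chi^2(2); p-value = 0.720992.
Step 6: alpha = 0.05. fail to reject H0.

H = 0.6543, df = 2, p = 0.720992, fail to reject H0.


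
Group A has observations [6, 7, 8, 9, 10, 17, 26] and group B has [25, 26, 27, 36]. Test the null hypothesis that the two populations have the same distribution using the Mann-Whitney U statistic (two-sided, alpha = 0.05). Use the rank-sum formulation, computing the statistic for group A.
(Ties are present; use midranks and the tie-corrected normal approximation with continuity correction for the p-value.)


Step 1: Combine and sort all 11 observations; assign midranks.
sorted (value, group): (6,X), (7,X), (8,X), (9,X), (10,X), (17,X), (25,Y), (26,X), (26,Y), (27,Y), (36,Y)
ranks: 6->1, 7->2, 8->3, 9->4, 10->5, 17->6, 25->7, 26->8.5, 26->8.5, 27->10, 36->11
Step 2: Rank sum for X: R1 = 1 + 2 + 3 + 4 + 5 + 6 + 8.5 = 29.5.
Step 3: U_X = R1 - n1(n1+1)/2 = 29.5 - 7*8/2 = 29.5 - 28 = 1.5.
       U_Y = n1*n2 - U_X = 28 - 1.5 = 26.5.
Step 4: Ties are present, so use the tie-corrected normal approximation (with continuity correction) for the p-value.
Step 5: p-value = 0.023029; compare to alpha = 0.05. reject H0.

U_X = 1.5, p = 0.023029, reject H0 at alpha = 0.05.


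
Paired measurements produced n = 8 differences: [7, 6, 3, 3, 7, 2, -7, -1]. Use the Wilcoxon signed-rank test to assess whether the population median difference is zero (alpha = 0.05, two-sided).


Step 1: Drop any zero differences (none here) and take |d_i|.
|d| = [7, 6, 3, 3, 7, 2, 7, 1]
Step 2: Midrank |d_i| (ties get averaged ranks).
ranks: |7|->7, |6|->5, |3|->3.5, |3|->3.5, |7|->7, |2|->2, |7|->7, |1|->1
Step 3: Attach original signs; sum ranks with positive sign and with negative sign.
W+ = 7 + 5 + 3.5 + 3.5 + 7 + 2 = 28
W- = 7 + 1 = 8
(Check: W+ + W- = 36 should equal n(n+1)/2 = 36.)
Step 4: Test statistic W = min(W+, W-) = 8.
Step 5: Ties in |d|, so use the tie-corrected normal approximation.
        E[W] = n(n+1)/4 = 8*9/4 = 18.
        Tie groups: |d|=3 (t=2), |d|=7 (t=3); sum(t^3 - t) = 30.
        Var[W] = n(n+1)(2n+1)/24 - sum(t^3-t)/48 = 1224/24 - 30/48 = 50.375.
        z = (W - E[W]) / sqrt(Var[W]) = (8 - 18) / 7.0975 = -1.4089.
        Two-sided p = 2*Phi(z) = 0.158853.
Step 6: alpha = 0.05. fail to reject H0.

W+ = 28, W- = 8, W = min = 8, p = 0.158853, fail to reject H0.


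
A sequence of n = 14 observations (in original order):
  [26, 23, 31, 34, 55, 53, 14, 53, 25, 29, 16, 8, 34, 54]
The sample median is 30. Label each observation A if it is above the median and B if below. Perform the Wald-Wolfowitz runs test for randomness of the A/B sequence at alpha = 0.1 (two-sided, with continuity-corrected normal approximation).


Step 1: Compute median = 30; label A = above, B = below.
Labels in order: BBAAAABABBBBAA  (n_A = 7, n_B = 7)
Step 2: Count runs R = 6.
Step 3: Under H0 (random ordering), E[R] = 2*n_A*n_B/(n_A+n_B) + 1 = 2*7*7/14 + 1 = 8.0000.
        Var[R] = 2*n_A*n_B*(2*n_A*n_B - n_A - n_B) / ((n_A+n_B)^2 * (n_A+n_B-1)) = 8232/2548 = 3.2308.
        SD[R] = 1.7974.
Step 4: Continuity-corrected z = (R + 0.5 - E[R]) / SD[R] = (6 + 0.5 - 8.0000) / 1.7974 = -0.8345.
Step 5: Two-sided p-value via normal approximation = 2*(1 - Phi(|z|)) = 0.403986.
Step 6: alpha = 0.1. fail to reject H0.

R = 6, z = -0.8345, p = 0.403986, fail to reject H0.


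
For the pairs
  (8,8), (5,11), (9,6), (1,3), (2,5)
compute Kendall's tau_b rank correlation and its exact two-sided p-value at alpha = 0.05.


Step 1: Enumerate the 10 unordered pairs (i,j) with i<j and classify each by sign(x_j-x_i) * sign(y_j-y_i).
  (1,2):dx=-3,dy=+3->D; (1,3):dx=+1,dy=-2->D; (1,4):dx=-7,dy=-5->C; (1,5):dx=-6,dy=-3->C
  (2,3):dx=+4,dy=-5->D; (2,4):dx=-4,dy=-8->C; (2,5):dx=-3,dy=-6->C; (3,4):dx=-8,dy=-3->C
  (3,5):dx=-7,dy=-1->C; (4,5):dx=+1,dy=+2->C
Step 2: C = 7, D = 3, total pairs = 10.
Step 3: tau = (C - D)/(n(n-1)/2) = (7 - 3)/10 = 0.400000.
Step 4: Exact two-sided p-value (enumerate n! = 120 permutations of y under H0): p = 0.483333.
Step 5: alpha = 0.05. fail to reject H0.

tau_b = 0.4000 (C=7, D=3), p = 0.483333, fail to reject H0.


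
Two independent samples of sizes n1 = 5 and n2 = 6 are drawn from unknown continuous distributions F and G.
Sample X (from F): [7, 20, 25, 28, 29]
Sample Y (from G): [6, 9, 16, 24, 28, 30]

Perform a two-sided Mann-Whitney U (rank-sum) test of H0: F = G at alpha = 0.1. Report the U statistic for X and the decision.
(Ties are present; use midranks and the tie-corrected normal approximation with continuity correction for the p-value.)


Step 1: Combine and sort all 11 observations; assign midranks.
sorted (value, group): (6,Y), (7,X), (9,Y), (16,Y), (20,X), (24,Y), (25,X), (28,X), (28,Y), (29,X), (30,Y)
ranks: 6->1, 7->2, 9->3, 16->4, 20->5, 24->6, 25->7, 28->8.5, 28->8.5, 29->10, 30->11
Step 2: Rank sum for X: R1 = 2 + 5 + 7 + 8.5 + 10 = 32.5.
Step 3: U_X = R1 - n1(n1+1)/2 = 32.5 - 5*6/2 = 32.5 - 15 = 17.5.
       U_Y = n1*n2 - U_X = 30 - 17.5 = 12.5.
Step 4: Ties are present, so use the tie-corrected normal approximation (with continuity correction) for the p-value.
Step 5: p-value = 0.714379; compare to alpha = 0.1. fail to reject H0.

U_X = 17.5, p = 0.714379, fail to reject H0 at alpha = 0.1.


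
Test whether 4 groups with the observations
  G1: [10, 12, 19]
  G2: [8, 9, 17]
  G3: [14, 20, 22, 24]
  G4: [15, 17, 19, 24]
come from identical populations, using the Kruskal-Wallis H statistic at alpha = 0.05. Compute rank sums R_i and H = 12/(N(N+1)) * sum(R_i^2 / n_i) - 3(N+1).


Step 1: Combine all N = 14 observations and assign midranks.
sorted (value, group, rank): (8,G2,1), (9,G2,2), (10,G1,3), (12,G1,4), (14,G3,5), (15,G4,6), (17,G2,7.5), (17,G4,7.5), (19,G1,9.5), (19,G4,9.5), (20,G3,11), (22,G3,12), (24,G3,13.5), (24,G4,13.5)
Step 2: Sum ranks within each group.
R_1 = 16.5 (n_1 = 3)
R_2 = 10.5 (n_2 = 3)
R_3 = 41.5 (n_3 = 4)
R_4 = 36.5 (n_4 = 4)
Step 3: H = 12/(N(N+1)) * sum(R_i^2/n_i) - 3(N+1)
     = 12/(14*15) * (16.5^2/3 + 10.5^2/3 + 41.5^2/4 + 36.5^2/4) - 3*15
     = 0.057143 * 891.125 - 45
     = 5.921429.
Step 4: Ties present; correction factor C = 1 - 18/(14^3 - 14) = 0.993407. Corrected H = 5.921429 / 0.993407 = 5.960730.
Step 5: Under H0, H ~ chi^2(3); p-value = 0.113537.
Step 6: alpha = 0.05. fail to reject H0.

H = 5.9607, df = 3, p = 0.113537, fail to reject H0.


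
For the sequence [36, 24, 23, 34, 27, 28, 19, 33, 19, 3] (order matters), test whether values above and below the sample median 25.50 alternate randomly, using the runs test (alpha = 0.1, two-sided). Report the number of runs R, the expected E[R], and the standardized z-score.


Step 1: Compute median = 25.50; label A = above, B = below.
Labels in order: ABBAAABABB  (n_A = 5, n_B = 5)
Step 2: Count runs R = 6.
Step 3: Under H0 (random ordering), E[R] = 2*n_A*n_B/(n_A+n_B) + 1 = 2*5*5/10 + 1 = 6.0000.
        Var[R] = 2*n_A*n_B*(2*n_A*n_B - n_A - n_B) / ((n_A+n_B)^2 * (n_A+n_B-1)) = 2000/900 = 2.2222.
        SD[R] = 1.4907.
Step 4: R = E[R], so z = 0 with no continuity correction.
Step 5: Two-sided p-value via normal approximation = 2*(1 - Phi(|z|)) = 1.000000.
Step 6: alpha = 0.1. fail to reject H0.

R = 6, z = 0.0000, p = 1.000000, fail to reject H0.


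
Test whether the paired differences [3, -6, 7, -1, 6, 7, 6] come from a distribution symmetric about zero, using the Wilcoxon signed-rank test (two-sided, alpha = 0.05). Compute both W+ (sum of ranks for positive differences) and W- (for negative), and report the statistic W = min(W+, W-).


Step 1: Drop any zero differences (none here) and take |d_i|.
|d| = [3, 6, 7, 1, 6, 7, 6]
Step 2: Midrank |d_i| (ties get averaged ranks).
ranks: |3|->2, |6|->4, |7|->6.5, |1|->1, |6|->4, |7|->6.5, |6|->4
Step 3: Attach original signs; sum ranks with positive sign and with negative sign.
W+ = 2 + 6.5 + 4 + 6.5 + 4 = 23
W- = 4 + 1 = 5
(Check: W+ + W- = 28 should equal n(n+1)/2 = 28.)
Step 4: Test statistic W = min(W+, W-) = 5.
Step 5: Ties in |d|, so use the tie-corrected normal approximation.
        E[W] = n(n+1)/4 = 7*8/4 = 14.
        Tie groups: |d|=6 (t=3), |d|=7 (t=2); sum(t^3 - t) = 30.
        Var[W] = n(n+1)(2n+1)/24 - sum(t^3-t)/48 = 840/24 - 30/48 = 34.375.
        z = (W - E[W]) / sqrt(Var[W]) = (5 - 14) / 5.8630 = -1.5350.
        Two-sided p = 2*Phi(z) = 0.124773.
Step 6: alpha = 0.05. fail to reject H0.

W+ = 23, W- = 5, W = min = 5, p = 0.124773, fail to reject H0.


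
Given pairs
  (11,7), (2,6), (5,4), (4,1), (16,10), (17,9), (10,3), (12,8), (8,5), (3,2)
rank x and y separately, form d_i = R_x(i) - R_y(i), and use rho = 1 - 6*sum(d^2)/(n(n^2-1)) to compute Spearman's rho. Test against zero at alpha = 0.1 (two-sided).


Step 1: Rank x and y separately (midranks; no ties here).
rank(x): 11->7, 2->1, 5->4, 4->3, 16->9, 17->10, 10->6, 12->8, 8->5, 3->2
rank(y): 7->7, 6->6, 4->4, 1->1, 10->10, 9->9, 3->3, 8->8, 5->5, 2->2
Step 2: d_i = R_x(i) - R_y(i); compute d_i^2.
  (7-7)^2=0, (1-6)^2=25, (4-4)^2=0, (3-1)^2=4, (9-10)^2=1, (10-9)^2=1, (6-3)^2=9, (8-8)^2=0, (5-5)^2=0, (2-2)^2=0
sum(d^2) = 40.
Step 3: rho = 1 - 6*40 / (10*(10^2 - 1)) = 1 - 240/990 = 0.757576.
Step 4: Under H0, t = rho * sqrt((n-2)/(1-rho^2)) = 3.2827 ~ t(8).
Step 5: Two-sided p-value from the t-distribution with 8 df = 0.011143.
Step 6: alpha = 0.1. reject H0.

rho = 0.7576, p = 0.011143, reject H0 at alpha = 0.1.


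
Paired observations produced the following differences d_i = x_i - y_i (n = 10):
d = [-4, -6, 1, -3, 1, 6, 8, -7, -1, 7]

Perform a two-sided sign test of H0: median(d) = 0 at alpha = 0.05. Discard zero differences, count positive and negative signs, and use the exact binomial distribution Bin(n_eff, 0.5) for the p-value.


Step 1: Discard zero differences. Original n = 10; n_eff = number of nonzero differences = 10.
Nonzero differences (with sign): -4, -6, +1, -3, +1, +6, +8, -7, -1, +7
Step 2: Count signs: positive = 5, negative = 5.
Step 3: Under H0: P(positive) = 0.5, so the number of positives S ~ Bin(10, 0.5).
Step 4: Two-sided exact p-value = sum of Bin(10,0.5) probabilities at or below the observed probability = 1.000000.
Step 5: alpha = 0.05. fail to reject H0.

n_eff = 10, pos = 5, neg = 5, p = 1.000000, fail to reject H0.


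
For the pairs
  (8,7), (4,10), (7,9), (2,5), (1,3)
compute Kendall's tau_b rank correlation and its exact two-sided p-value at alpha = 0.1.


Step 1: Enumerate the 10 unordered pairs (i,j) with i<j and classify each by sign(x_j-x_i) * sign(y_j-y_i).
  (1,2):dx=-4,dy=+3->D; (1,3):dx=-1,dy=+2->D; (1,4):dx=-6,dy=-2->C; (1,5):dx=-7,dy=-4->C
  (2,3):dx=+3,dy=-1->D; (2,4):dx=-2,dy=-5->C; (2,5):dx=-3,dy=-7->C; (3,4):dx=-5,dy=-4->C
  (3,5):dx=-6,dy=-6->C; (4,5):dx=-1,dy=-2->C
Step 2: C = 7, D = 3, total pairs = 10.
Step 3: tau = (C - D)/(n(n-1)/2) = (7 - 3)/10 = 0.400000.
Step 4: Exact two-sided p-value (enumerate n! = 120 permutations of y under H0): p = 0.483333.
Step 5: alpha = 0.1. fail to reject H0.

tau_b = 0.4000 (C=7, D=3), p = 0.483333, fail to reject H0.


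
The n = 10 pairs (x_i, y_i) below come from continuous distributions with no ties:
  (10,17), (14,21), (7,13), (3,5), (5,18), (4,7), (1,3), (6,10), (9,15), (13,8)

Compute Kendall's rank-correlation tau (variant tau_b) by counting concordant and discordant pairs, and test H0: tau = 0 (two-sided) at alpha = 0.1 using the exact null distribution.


Step 1: Enumerate the 45 unordered pairs (i,j) with i<j and classify each by sign(x_j-x_i) * sign(y_j-y_i).
  (1,2):dx=+4,dy=+4->C; (1,3):dx=-3,dy=-4->C; (1,4):dx=-7,dy=-12->C; (1,5):dx=-5,dy=+1->D
  (1,6):dx=-6,dy=-10->C; (1,7):dx=-9,dy=-14->C; (1,8):dx=-4,dy=-7->C; (1,9):dx=-1,dy=-2->C
  (1,10):dx=+3,dy=-9->D; (2,3):dx=-7,dy=-8->C; (2,4):dx=-11,dy=-16->C; (2,5):dx=-9,dy=-3->C
  (2,6):dx=-10,dy=-14->C; (2,7):dx=-13,dy=-18->C; (2,8):dx=-8,dy=-11->C; (2,9):dx=-5,dy=-6->C
  (2,10):dx=-1,dy=-13->C; (3,4):dx=-4,dy=-8->C; (3,5):dx=-2,dy=+5->D; (3,6):dx=-3,dy=-6->C
  (3,7):dx=-6,dy=-10->C; (3,8):dx=-1,dy=-3->C; (3,9):dx=+2,dy=+2->C; (3,10):dx=+6,dy=-5->D
  (4,5):dx=+2,dy=+13->C; (4,6):dx=+1,dy=+2->C; (4,7):dx=-2,dy=-2->C; (4,8):dx=+3,dy=+5->C
  (4,9):dx=+6,dy=+10->C; (4,10):dx=+10,dy=+3->C; (5,6):dx=-1,dy=-11->C; (5,7):dx=-4,dy=-15->C
  (5,8):dx=+1,dy=-8->D; (5,9):dx=+4,dy=-3->D; (5,10):dx=+8,dy=-10->D; (6,7):dx=-3,dy=-4->C
  (6,8):dx=+2,dy=+3->C; (6,9):dx=+5,dy=+8->C; (6,10):dx=+9,dy=+1->C; (7,8):dx=+5,dy=+7->C
  (7,9):dx=+8,dy=+12->C; (7,10):dx=+12,dy=+5->C; (8,9):dx=+3,dy=+5->C; (8,10):dx=+7,dy=-2->D
  (9,10):dx=+4,dy=-7->D
Step 2: C = 36, D = 9, total pairs = 45.
Step 3: tau = (C - D)/(n(n-1)/2) = (36 - 9)/45 = 0.600000.
Step 4: Exact two-sided p-value (enumerate n! = 3628800 permutations of y under H0): p = 0.016666.
Step 5: alpha = 0.1. reject H0.

tau_b = 0.6000 (C=36, D=9), p = 0.016666, reject H0.


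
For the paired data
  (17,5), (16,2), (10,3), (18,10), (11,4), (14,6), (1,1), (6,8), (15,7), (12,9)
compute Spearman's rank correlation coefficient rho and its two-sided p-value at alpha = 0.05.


Step 1: Rank x and y separately (midranks; no ties here).
rank(x): 17->9, 16->8, 10->3, 18->10, 11->4, 14->6, 1->1, 6->2, 15->7, 12->5
rank(y): 5->5, 2->2, 3->3, 10->10, 4->4, 6->6, 1->1, 8->8, 7->7, 9->9
Step 2: d_i = R_x(i) - R_y(i); compute d_i^2.
  (9-5)^2=16, (8-2)^2=36, (3-3)^2=0, (10-10)^2=0, (4-4)^2=0, (6-6)^2=0, (1-1)^2=0, (2-8)^2=36, (7-7)^2=0, (5-9)^2=16
sum(d^2) = 104.
Step 3: rho = 1 - 6*104 / (10*(10^2 - 1)) = 1 - 624/990 = 0.369697.
Step 4: Under H0, t = rho * sqrt((n-2)/(1-rho^2)) = 1.1254 ~ t(8).
Step 5: Two-sided p-value from the t-distribution with 8 df = 0.293050.
Step 6: alpha = 0.05. fail to reject H0.

rho = 0.3697, p = 0.293050, fail to reject H0 at alpha = 0.05.


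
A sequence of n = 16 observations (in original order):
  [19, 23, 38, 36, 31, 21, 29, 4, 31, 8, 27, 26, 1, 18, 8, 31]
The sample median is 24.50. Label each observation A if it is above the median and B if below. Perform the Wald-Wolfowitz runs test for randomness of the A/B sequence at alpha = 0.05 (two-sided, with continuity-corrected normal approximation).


Step 1: Compute median = 24.50; label A = above, B = below.
Labels in order: BBAAABABABAABBBA  (n_A = 8, n_B = 8)
Step 2: Count runs R = 10.
Step 3: Under H0 (random ordering), E[R] = 2*n_A*n_B/(n_A+n_B) + 1 = 2*8*8/16 + 1 = 9.0000.
        Var[R] = 2*n_A*n_B*(2*n_A*n_B - n_A - n_B) / ((n_A+n_B)^2 * (n_A+n_B-1)) = 14336/3840 = 3.7333.
        SD[R] = 1.9322.
Step 4: Continuity-corrected z = (R - 0.5 - E[R]) / SD[R] = (10 - 0.5 - 9.0000) / 1.9322 = 0.2588.
Step 5: Two-sided p-value via normal approximation = 2*(1 - Phi(|z|)) = 0.795809.
Step 6: alpha = 0.05. fail to reject H0.

R = 10, z = 0.2588, p = 0.795809, fail to reject H0.


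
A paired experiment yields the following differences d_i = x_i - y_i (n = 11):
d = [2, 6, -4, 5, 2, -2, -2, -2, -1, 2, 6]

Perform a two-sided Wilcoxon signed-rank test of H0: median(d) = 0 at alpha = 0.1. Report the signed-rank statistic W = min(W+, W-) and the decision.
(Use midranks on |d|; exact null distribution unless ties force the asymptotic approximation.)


Step 1: Drop any zero differences (none here) and take |d_i|.
|d| = [2, 6, 4, 5, 2, 2, 2, 2, 1, 2, 6]
Step 2: Midrank |d_i| (ties get averaged ranks).
ranks: |2|->4.5, |6|->10.5, |4|->8, |5|->9, |2|->4.5, |2|->4.5, |2|->4.5, |2|->4.5, |1|->1, |2|->4.5, |6|->10.5
Step 3: Attach original signs; sum ranks with positive sign and with negative sign.
W+ = 4.5 + 10.5 + 9 + 4.5 + 4.5 + 10.5 = 43.5
W- = 8 + 4.5 + 4.5 + 4.5 + 1 = 22.5
(Check: W+ + W- = 66 should equal n(n+1)/2 = 66.)
Step 4: Test statistic W = min(W+, W-) = 22.5.
Step 5: Ties in |d|, so use the tie-corrected normal approximation.
        E[W] = n(n+1)/4 = 11*12/4 = 33.
        Tie groups: |d|=2 (t=6), |d|=6 (t=2); sum(t^3 - t) = 216.
        Var[W] = n(n+1)(2n+1)/24 - sum(t^3-t)/48 = 3036/24 - 216/48 = 122.
        z = (W - E[W]) / sqrt(Var[W]) = (22.5 - 33) / 11.0454 = -0.9506.
        Two-sided p = 2*Phi(z) = 0.341795.
Step 6: alpha = 0.1. fail to reject H0.

W+ = 43.5, W- = 22.5, W = min = 22.5, p = 0.341795, fail to reject H0.


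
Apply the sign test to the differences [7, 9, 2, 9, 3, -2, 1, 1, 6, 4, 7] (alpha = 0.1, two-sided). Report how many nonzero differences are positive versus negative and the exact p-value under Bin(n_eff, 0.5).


Step 1: Discard zero differences. Original n = 11; n_eff = number of nonzero differences = 11.
Nonzero differences (with sign): +7, +9, +2, +9, +3, -2, +1, +1, +6, +4, +7
Step 2: Count signs: positive = 10, negative = 1.
Step 3: Under H0: P(positive) = 0.5, so the number of positives S ~ Bin(11, 0.5).
Step 4: Two-sided exact p-value = sum of Bin(11,0.5) probabilities at or below the observed probability = 0.011719.
Step 5: alpha = 0.1. reject H0.

n_eff = 11, pos = 10, neg = 1, p = 0.011719, reject H0.


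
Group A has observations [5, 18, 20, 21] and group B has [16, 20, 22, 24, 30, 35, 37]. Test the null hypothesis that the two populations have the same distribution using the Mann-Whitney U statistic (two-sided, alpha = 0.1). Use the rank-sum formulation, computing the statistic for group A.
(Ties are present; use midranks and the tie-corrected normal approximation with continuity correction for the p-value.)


Step 1: Combine and sort all 11 observations; assign midranks.
sorted (value, group): (5,X), (16,Y), (18,X), (20,X), (20,Y), (21,X), (22,Y), (24,Y), (30,Y), (35,Y), (37,Y)
ranks: 5->1, 16->2, 18->3, 20->4.5, 20->4.5, 21->6, 22->7, 24->8, 30->9, 35->10, 37->11
Step 2: Rank sum for X: R1 = 1 + 3 + 4.5 + 6 = 14.5.
Step 3: U_X = R1 - n1(n1+1)/2 = 14.5 - 4*5/2 = 14.5 - 10 = 4.5.
       U_Y = n1*n2 - U_X = 28 - 4.5 = 23.5.
Step 4: Ties are present, so use the tie-corrected normal approximation (with continuity correction) for the p-value.
Step 5: p-value = 0.088247; compare to alpha = 0.1. reject H0.

U_X = 4.5, p = 0.088247, reject H0 at alpha = 0.1.
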